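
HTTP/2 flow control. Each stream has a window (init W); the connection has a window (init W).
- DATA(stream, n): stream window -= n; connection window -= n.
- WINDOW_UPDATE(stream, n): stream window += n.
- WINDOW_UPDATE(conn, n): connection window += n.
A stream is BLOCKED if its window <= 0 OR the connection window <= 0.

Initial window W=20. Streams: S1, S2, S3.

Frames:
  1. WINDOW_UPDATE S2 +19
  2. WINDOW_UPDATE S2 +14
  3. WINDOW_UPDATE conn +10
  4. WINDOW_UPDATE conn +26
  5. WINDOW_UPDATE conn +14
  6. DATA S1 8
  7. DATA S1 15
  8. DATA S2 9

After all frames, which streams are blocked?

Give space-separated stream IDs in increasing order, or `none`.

Op 1: conn=20 S1=20 S2=39 S3=20 blocked=[]
Op 2: conn=20 S1=20 S2=53 S3=20 blocked=[]
Op 3: conn=30 S1=20 S2=53 S3=20 blocked=[]
Op 4: conn=56 S1=20 S2=53 S3=20 blocked=[]
Op 5: conn=70 S1=20 S2=53 S3=20 blocked=[]
Op 6: conn=62 S1=12 S2=53 S3=20 blocked=[]
Op 7: conn=47 S1=-3 S2=53 S3=20 blocked=[1]
Op 8: conn=38 S1=-3 S2=44 S3=20 blocked=[1]

Answer: S1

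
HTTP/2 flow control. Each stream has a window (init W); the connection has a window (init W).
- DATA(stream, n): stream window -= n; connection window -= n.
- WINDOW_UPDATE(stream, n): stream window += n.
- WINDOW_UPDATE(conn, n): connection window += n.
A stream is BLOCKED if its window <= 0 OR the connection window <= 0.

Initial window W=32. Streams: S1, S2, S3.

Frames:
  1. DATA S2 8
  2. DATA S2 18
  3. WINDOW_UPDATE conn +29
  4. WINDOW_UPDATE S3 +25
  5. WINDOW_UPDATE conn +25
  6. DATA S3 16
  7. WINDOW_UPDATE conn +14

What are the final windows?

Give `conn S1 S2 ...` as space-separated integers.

Answer: 58 32 6 41

Derivation:
Op 1: conn=24 S1=32 S2=24 S3=32 blocked=[]
Op 2: conn=6 S1=32 S2=6 S3=32 blocked=[]
Op 3: conn=35 S1=32 S2=6 S3=32 blocked=[]
Op 4: conn=35 S1=32 S2=6 S3=57 blocked=[]
Op 5: conn=60 S1=32 S2=6 S3=57 blocked=[]
Op 6: conn=44 S1=32 S2=6 S3=41 blocked=[]
Op 7: conn=58 S1=32 S2=6 S3=41 blocked=[]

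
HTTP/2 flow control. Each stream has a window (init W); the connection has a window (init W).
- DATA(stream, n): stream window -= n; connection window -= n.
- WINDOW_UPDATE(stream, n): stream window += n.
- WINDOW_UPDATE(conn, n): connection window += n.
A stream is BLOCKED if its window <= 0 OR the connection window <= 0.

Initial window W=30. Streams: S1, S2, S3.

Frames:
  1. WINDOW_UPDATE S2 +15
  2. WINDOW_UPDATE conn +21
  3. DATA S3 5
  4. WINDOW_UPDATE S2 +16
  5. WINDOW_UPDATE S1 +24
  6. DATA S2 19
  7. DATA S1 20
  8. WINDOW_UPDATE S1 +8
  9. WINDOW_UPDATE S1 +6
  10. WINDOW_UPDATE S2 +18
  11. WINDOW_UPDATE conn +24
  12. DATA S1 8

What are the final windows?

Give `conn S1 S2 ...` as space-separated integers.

Op 1: conn=30 S1=30 S2=45 S3=30 blocked=[]
Op 2: conn=51 S1=30 S2=45 S3=30 blocked=[]
Op 3: conn=46 S1=30 S2=45 S3=25 blocked=[]
Op 4: conn=46 S1=30 S2=61 S3=25 blocked=[]
Op 5: conn=46 S1=54 S2=61 S3=25 blocked=[]
Op 6: conn=27 S1=54 S2=42 S3=25 blocked=[]
Op 7: conn=7 S1=34 S2=42 S3=25 blocked=[]
Op 8: conn=7 S1=42 S2=42 S3=25 blocked=[]
Op 9: conn=7 S1=48 S2=42 S3=25 blocked=[]
Op 10: conn=7 S1=48 S2=60 S3=25 blocked=[]
Op 11: conn=31 S1=48 S2=60 S3=25 blocked=[]
Op 12: conn=23 S1=40 S2=60 S3=25 blocked=[]

Answer: 23 40 60 25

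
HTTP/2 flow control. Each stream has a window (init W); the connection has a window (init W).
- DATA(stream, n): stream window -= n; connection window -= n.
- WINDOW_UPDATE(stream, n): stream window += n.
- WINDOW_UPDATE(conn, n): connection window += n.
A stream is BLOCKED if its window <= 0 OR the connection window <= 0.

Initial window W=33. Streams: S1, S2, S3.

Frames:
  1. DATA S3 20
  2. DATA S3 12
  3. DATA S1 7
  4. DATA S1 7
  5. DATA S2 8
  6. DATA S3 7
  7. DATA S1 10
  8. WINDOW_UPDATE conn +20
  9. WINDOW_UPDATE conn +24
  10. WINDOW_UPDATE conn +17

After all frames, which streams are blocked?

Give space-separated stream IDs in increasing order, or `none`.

Answer: S3

Derivation:
Op 1: conn=13 S1=33 S2=33 S3=13 blocked=[]
Op 2: conn=1 S1=33 S2=33 S3=1 blocked=[]
Op 3: conn=-6 S1=26 S2=33 S3=1 blocked=[1, 2, 3]
Op 4: conn=-13 S1=19 S2=33 S3=1 blocked=[1, 2, 3]
Op 5: conn=-21 S1=19 S2=25 S3=1 blocked=[1, 2, 3]
Op 6: conn=-28 S1=19 S2=25 S3=-6 blocked=[1, 2, 3]
Op 7: conn=-38 S1=9 S2=25 S3=-6 blocked=[1, 2, 3]
Op 8: conn=-18 S1=9 S2=25 S3=-6 blocked=[1, 2, 3]
Op 9: conn=6 S1=9 S2=25 S3=-6 blocked=[3]
Op 10: conn=23 S1=9 S2=25 S3=-6 blocked=[3]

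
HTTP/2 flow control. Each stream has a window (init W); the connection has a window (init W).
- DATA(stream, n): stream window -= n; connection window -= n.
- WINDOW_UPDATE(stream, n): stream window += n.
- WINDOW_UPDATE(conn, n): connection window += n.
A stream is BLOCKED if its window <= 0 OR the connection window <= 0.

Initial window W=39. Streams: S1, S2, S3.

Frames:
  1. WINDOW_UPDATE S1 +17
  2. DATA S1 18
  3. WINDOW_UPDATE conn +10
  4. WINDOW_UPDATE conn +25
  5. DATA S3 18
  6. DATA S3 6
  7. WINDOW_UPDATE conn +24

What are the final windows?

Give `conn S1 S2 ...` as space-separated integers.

Answer: 56 38 39 15

Derivation:
Op 1: conn=39 S1=56 S2=39 S3=39 blocked=[]
Op 2: conn=21 S1=38 S2=39 S3=39 blocked=[]
Op 3: conn=31 S1=38 S2=39 S3=39 blocked=[]
Op 4: conn=56 S1=38 S2=39 S3=39 blocked=[]
Op 5: conn=38 S1=38 S2=39 S3=21 blocked=[]
Op 6: conn=32 S1=38 S2=39 S3=15 blocked=[]
Op 7: conn=56 S1=38 S2=39 S3=15 blocked=[]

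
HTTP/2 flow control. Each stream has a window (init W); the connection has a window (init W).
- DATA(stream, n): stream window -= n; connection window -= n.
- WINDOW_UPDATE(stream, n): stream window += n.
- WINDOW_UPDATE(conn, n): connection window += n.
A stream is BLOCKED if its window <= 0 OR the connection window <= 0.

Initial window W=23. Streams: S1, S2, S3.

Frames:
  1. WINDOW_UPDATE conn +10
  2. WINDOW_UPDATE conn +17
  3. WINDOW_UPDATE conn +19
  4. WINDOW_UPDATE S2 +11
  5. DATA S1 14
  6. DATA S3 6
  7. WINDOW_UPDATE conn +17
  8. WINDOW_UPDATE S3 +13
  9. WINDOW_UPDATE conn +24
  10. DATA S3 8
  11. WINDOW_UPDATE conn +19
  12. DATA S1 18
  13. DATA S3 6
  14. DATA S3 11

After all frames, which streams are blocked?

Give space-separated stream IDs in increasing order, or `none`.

Op 1: conn=33 S1=23 S2=23 S3=23 blocked=[]
Op 2: conn=50 S1=23 S2=23 S3=23 blocked=[]
Op 3: conn=69 S1=23 S2=23 S3=23 blocked=[]
Op 4: conn=69 S1=23 S2=34 S3=23 blocked=[]
Op 5: conn=55 S1=9 S2=34 S3=23 blocked=[]
Op 6: conn=49 S1=9 S2=34 S3=17 blocked=[]
Op 7: conn=66 S1=9 S2=34 S3=17 blocked=[]
Op 8: conn=66 S1=9 S2=34 S3=30 blocked=[]
Op 9: conn=90 S1=9 S2=34 S3=30 blocked=[]
Op 10: conn=82 S1=9 S2=34 S3=22 blocked=[]
Op 11: conn=101 S1=9 S2=34 S3=22 blocked=[]
Op 12: conn=83 S1=-9 S2=34 S3=22 blocked=[1]
Op 13: conn=77 S1=-9 S2=34 S3=16 blocked=[1]
Op 14: conn=66 S1=-9 S2=34 S3=5 blocked=[1]

Answer: S1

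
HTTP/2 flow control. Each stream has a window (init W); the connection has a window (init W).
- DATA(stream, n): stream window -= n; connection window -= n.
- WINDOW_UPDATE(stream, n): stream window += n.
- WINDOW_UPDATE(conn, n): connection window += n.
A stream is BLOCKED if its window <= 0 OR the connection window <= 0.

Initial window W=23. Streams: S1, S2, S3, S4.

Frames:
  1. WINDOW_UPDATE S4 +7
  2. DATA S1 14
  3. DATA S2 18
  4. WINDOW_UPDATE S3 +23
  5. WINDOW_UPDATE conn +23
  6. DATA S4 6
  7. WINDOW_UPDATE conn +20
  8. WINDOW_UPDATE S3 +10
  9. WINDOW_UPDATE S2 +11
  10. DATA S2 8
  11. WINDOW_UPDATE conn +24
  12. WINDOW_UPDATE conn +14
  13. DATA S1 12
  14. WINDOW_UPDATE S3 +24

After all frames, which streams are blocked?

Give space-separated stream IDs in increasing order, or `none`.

Op 1: conn=23 S1=23 S2=23 S3=23 S4=30 blocked=[]
Op 2: conn=9 S1=9 S2=23 S3=23 S4=30 blocked=[]
Op 3: conn=-9 S1=9 S2=5 S3=23 S4=30 blocked=[1, 2, 3, 4]
Op 4: conn=-9 S1=9 S2=5 S3=46 S4=30 blocked=[1, 2, 3, 4]
Op 5: conn=14 S1=9 S2=5 S3=46 S4=30 blocked=[]
Op 6: conn=8 S1=9 S2=5 S3=46 S4=24 blocked=[]
Op 7: conn=28 S1=9 S2=5 S3=46 S4=24 blocked=[]
Op 8: conn=28 S1=9 S2=5 S3=56 S4=24 blocked=[]
Op 9: conn=28 S1=9 S2=16 S3=56 S4=24 blocked=[]
Op 10: conn=20 S1=9 S2=8 S3=56 S4=24 blocked=[]
Op 11: conn=44 S1=9 S2=8 S3=56 S4=24 blocked=[]
Op 12: conn=58 S1=9 S2=8 S3=56 S4=24 blocked=[]
Op 13: conn=46 S1=-3 S2=8 S3=56 S4=24 blocked=[1]
Op 14: conn=46 S1=-3 S2=8 S3=80 S4=24 blocked=[1]

Answer: S1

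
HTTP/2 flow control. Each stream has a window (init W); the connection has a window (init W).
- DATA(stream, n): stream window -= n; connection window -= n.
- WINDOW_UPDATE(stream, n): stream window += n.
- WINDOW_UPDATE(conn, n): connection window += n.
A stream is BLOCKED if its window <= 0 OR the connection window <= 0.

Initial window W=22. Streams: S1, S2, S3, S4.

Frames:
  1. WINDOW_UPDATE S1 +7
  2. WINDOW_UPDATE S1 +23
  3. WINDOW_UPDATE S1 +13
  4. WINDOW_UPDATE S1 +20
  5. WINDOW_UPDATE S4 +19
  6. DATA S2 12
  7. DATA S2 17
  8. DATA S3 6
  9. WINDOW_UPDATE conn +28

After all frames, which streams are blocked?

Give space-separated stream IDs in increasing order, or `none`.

Op 1: conn=22 S1=29 S2=22 S3=22 S4=22 blocked=[]
Op 2: conn=22 S1=52 S2=22 S3=22 S4=22 blocked=[]
Op 3: conn=22 S1=65 S2=22 S3=22 S4=22 blocked=[]
Op 4: conn=22 S1=85 S2=22 S3=22 S4=22 blocked=[]
Op 5: conn=22 S1=85 S2=22 S3=22 S4=41 blocked=[]
Op 6: conn=10 S1=85 S2=10 S3=22 S4=41 blocked=[]
Op 7: conn=-7 S1=85 S2=-7 S3=22 S4=41 blocked=[1, 2, 3, 4]
Op 8: conn=-13 S1=85 S2=-7 S3=16 S4=41 blocked=[1, 2, 3, 4]
Op 9: conn=15 S1=85 S2=-7 S3=16 S4=41 blocked=[2]

Answer: S2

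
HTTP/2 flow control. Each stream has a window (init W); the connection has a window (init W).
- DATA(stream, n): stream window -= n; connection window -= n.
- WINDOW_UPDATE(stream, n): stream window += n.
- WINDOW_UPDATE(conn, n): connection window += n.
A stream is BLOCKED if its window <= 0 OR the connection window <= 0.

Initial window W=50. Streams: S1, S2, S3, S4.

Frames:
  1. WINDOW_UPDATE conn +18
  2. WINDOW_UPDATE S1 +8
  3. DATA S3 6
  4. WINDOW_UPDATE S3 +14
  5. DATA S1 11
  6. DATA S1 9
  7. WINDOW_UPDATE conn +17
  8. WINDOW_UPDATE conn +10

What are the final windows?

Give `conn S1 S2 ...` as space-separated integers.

Answer: 69 38 50 58 50

Derivation:
Op 1: conn=68 S1=50 S2=50 S3=50 S4=50 blocked=[]
Op 2: conn=68 S1=58 S2=50 S3=50 S4=50 blocked=[]
Op 3: conn=62 S1=58 S2=50 S3=44 S4=50 blocked=[]
Op 4: conn=62 S1=58 S2=50 S3=58 S4=50 blocked=[]
Op 5: conn=51 S1=47 S2=50 S3=58 S4=50 blocked=[]
Op 6: conn=42 S1=38 S2=50 S3=58 S4=50 blocked=[]
Op 7: conn=59 S1=38 S2=50 S3=58 S4=50 blocked=[]
Op 8: conn=69 S1=38 S2=50 S3=58 S4=50 blocked=[]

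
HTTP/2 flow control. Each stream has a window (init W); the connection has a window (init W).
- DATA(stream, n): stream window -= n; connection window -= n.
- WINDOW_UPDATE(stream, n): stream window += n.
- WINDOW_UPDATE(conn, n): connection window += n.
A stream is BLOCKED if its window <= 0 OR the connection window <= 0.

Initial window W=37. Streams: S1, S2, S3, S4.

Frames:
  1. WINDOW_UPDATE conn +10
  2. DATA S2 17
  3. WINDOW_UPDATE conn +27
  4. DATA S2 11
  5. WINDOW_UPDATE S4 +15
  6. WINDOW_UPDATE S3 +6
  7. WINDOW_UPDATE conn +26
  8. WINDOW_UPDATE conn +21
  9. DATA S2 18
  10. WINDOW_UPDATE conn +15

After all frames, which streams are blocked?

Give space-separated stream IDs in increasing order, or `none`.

Op 1: conn=47 S1=37 S2=37 S3=37 S4=37 blocked=[]
Op 2: conn=30 S1=37 S2=20 S3=37 S4=37 blocked=[]
Op 3: conn=57 S1=37 S2=20 S3=37 S4=37 blocked=[]
Op 4: conn=46 S1=37 S2=9 S3=37 S4=37 blocked=[]
Op 5: conn=46 S1=37 S2=9 S3=37 S4=52 blocked=[]
Op 6: conn=46 S1=37 S2=9 S3=43 S4=52 blocked=[]
Op 7: conn=72 S1=37 S2=9 S3=43 S4=52 blocked=[]
Op 8: conn=93 S1=37 S2=9 S3=43 S4=52 blocked=[]
Op 9: conn=75 S1=37 S2=-9 S3=43 S4=52 blocked=[2]
Op 10: conn=90 S1=37 S2=-9 S3=43 S4=52 blocked=[2]

Answer: S2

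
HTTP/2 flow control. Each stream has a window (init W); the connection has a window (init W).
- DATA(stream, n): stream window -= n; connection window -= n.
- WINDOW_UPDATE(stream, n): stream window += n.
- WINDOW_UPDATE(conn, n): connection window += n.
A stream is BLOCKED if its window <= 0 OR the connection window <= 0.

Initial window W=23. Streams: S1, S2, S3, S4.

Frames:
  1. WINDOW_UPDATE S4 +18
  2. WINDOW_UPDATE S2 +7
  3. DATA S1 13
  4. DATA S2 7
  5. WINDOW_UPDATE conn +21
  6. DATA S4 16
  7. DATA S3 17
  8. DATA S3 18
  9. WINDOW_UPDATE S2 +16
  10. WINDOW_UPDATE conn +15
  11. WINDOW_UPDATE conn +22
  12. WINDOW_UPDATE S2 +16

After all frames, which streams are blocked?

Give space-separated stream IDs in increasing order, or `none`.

Op 1: conn=23 S1=23 S2=23 S3=23 S4=41 blocked=[]
Op 2: conn=23 S1=23 S2=30 S3=23 S4=41 blocked=[]
Op 3: conn=10 S1=10 S2=30 S3=23 S4=41 blocked=[]
Op 4: conn=3 S1=10 S2=23 S3=23 S4=41 blocked=[]
Op 5: conn=24 S1=10 S2=23 S3=23 S4=41 blocked=[]
Op 6: conn=8 S1=10 S2=23 S3=23 S4=25 blocked=[]
Op 7: conn=-9 S1=10 S2=23 S3=6 S4=25 blocked=[1, 2, 3, 4]
Op 8: conn=-27 S1=10 S2=23 S3=-12 S4=25 blocked=[1, 2, 3, 4]
Op 9: conn=-27 S1=10 S2=39 S3=-12 S4=25 blocked=[1, 2, 3, 4]
Op 10: conn=-12 S1=10 S2=39 S3=-12 S4=25 blocked=[1, 2, 3, 4]
Op 11: conn=10 S1=10 S2=39 S3=-12 S4=25 blocked=[3]
Op 12: conn=10 S1=10 S2=55 S3=-12 S4=25 blocked=[3]

Answer: S3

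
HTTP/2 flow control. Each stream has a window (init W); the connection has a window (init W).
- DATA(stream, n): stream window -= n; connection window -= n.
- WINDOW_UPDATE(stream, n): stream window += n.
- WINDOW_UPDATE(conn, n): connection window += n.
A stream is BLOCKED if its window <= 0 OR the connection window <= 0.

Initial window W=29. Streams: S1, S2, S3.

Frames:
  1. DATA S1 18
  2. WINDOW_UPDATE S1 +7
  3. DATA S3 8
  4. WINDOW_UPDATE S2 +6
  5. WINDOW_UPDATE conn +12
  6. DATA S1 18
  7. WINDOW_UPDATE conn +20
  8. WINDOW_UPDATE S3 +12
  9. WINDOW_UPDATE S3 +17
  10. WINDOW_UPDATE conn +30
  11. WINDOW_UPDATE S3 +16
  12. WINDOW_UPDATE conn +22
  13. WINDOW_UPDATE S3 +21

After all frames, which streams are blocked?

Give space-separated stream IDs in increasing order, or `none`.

Answer: S1

Derivation:
Op 1: conn=11 S1=11 S2=29 S3=29 blocked=[]
Op 2: conn=11 S1=18 S2=29 S3=29 blocked=[]
Op 3: conn=3 S1=18 S2=29 S3=21 blocked=[]
Op 4: conn=3 S1=18 S2=35 S3=21 blocked=[]
Op 5: conn=15 S1=18 S2=35 S3=21 blocked=[]
Op 6: conn=-3 S1=0 S2=35 S3=21 blocked=[1, 2, 3]
Op 7: conn=17 S1=0 S2=35 S3=21 blocked=[1]
Op 8: conn=17 S1=0 S2=35 S3=33 blocked=[1]
Op 9: conn=17 S1=0 S2=35 S3=50 blocked=[1]
Op 10: conn=47 S1=0 S2=35 S3=50 blocked=[1]
Op 11: conn=47 S1=0 S2=35 S3=66 blocked=[1]
Op 12: conn=69 S1=0 S2=35 S3=66 blocked=[1]
Op 13: conn=69 S1=0 S2=35 S3=87 blocked=[1]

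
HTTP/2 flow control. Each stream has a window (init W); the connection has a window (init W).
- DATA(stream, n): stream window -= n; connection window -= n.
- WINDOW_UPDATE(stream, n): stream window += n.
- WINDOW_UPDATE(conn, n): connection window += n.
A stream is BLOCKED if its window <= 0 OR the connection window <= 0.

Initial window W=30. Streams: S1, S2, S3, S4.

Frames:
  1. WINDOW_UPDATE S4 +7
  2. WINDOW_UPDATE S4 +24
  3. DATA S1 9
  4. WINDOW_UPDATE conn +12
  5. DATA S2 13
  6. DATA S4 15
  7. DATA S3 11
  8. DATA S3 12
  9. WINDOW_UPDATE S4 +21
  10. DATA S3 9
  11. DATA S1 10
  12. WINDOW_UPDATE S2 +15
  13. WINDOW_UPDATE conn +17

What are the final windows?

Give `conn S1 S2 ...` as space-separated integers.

Op 1: conn=30 S1=30 S2=30 S3=30 S4=37 blocked=[]
Op 2: conn=30 S1=30 S2=30 S3=30 S4=61 blocked=[]
Op 3: conn=21 S1=21 S2=30 S3=30 S4=61 blocked=[]
Op 4: conn=33 S1=21 S2=30 S3=30 S4=61 blocked=[]
Op 5: conn=20 S1=21 S2=17 S3=30 S4=61 blocked=[]
Op 6: conn=5 S1=21 S2=17 S3=30 S4=46 blocked=[]
Op 7: conn=-6 S1=21 S2=17 S3=19 S4=46 blocked=[1, 2, 3, 4]
Op 8: conn=-18 S1=21 S2=17 S3=7 S4=46 blocked=[1, 2, 3, 4]
Op 9: conn=-18 S1=21 S2=17 S3=7 S4=67 blocked=[1, 2, 3, 4]
Op 10: conn=-27 S1=21 S2=17 S3=-2 S4=67 blocked=[1, 2, 3, 4]
Op 11: conn=-37 S1=11 S2=17 S3=-2 S4=67 blocked=[1, 2, 3, 4]
Op 12: conn=-37 S1=11 S2=32 S3=-2 S4=67 blocked=[1, 2, 3, 4]
Op 13: conn=-20 S1=11 S2=32 S3=-2 S4=67 blocked=[1, 2, 3, 4]

Answer: -20 11 32 -2 67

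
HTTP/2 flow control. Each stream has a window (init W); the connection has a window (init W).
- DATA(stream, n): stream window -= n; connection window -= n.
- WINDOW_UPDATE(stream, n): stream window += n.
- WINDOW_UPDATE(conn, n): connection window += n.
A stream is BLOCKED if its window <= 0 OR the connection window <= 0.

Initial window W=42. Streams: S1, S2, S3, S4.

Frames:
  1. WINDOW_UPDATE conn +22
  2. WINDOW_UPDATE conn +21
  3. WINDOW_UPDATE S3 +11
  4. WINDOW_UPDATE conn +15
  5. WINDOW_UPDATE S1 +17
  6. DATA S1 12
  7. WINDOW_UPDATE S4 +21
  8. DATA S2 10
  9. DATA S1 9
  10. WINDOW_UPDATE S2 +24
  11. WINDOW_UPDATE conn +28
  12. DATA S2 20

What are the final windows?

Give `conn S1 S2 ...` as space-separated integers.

Op 1: conn=64 S1=42 S2=42 S3=42 S4=42 blocked=[]
Op 2: conn=85 S1=42 S2=42 S3=42 S4=42 blocked=[]
Op 3: conn=85 S1=42 S2=42 S3=53 S4=42 blocked=[]
Op 4: conn=100 S1=42 S2=42 S3=53 S4=42 blocked=[]
Op 5: conn=100 S1=59 S2=42 S3=53 S4=42 blocked=[]
Op 6: conn=88 S1=47 S2=42 S3=53 S4=42 blocked=[]
Op 7: conn=88 S1=47 S2=42 S3=53 S4=63 blocked=[]
Op 8: conn=78 S1=47 S2=32 S3=53 S4=63 blocked=[]
Op 9: conn=69 S1=38 S2=32 S3=53 S4=63 blocked=[]
Op 10: conn=69 S1=38 S2=56 S3=53 S4=63 blocked=[]
Op 11: conn=97 S1=38 S2=56 S3=53 S4=63 blocked=[]
Op 12: conn=77 S1=38 S2=36 S3=53 S4=63 blocked=[]

Answer: 77 38 36 53 63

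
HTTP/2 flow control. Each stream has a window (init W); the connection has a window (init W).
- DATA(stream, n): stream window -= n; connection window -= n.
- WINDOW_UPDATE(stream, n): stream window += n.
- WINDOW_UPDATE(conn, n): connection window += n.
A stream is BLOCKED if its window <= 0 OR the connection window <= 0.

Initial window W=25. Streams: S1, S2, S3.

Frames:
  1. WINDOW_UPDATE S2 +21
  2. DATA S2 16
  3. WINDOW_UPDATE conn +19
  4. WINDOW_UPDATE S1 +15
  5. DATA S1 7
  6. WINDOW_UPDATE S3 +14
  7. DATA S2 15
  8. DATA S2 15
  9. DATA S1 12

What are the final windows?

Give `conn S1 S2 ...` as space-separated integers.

Answer: -21 21 0 39

Derivation:
Op 1: conn=25 S1=25 S2=46 S3=25 blocked=[]
Op 2: conn=9 S1=25 S2=30 S3=25 blocked=[]
Op 3: conn=28 S1=25 S2=30 S3=25 blocked=[]
Op 4: conn=28 S1=40 S2=30 S3=25 blocked=[]
Op 5: conn=21 S1=33 S2=30 S3=25 blocked=[]
Op 6: conn=21 S1=33 S2=30 S3=39 blocked=[]
Op 7: conn=6 S1=33 S2=15 S3=39 blocked=[]
Op 8: conn=-9 S1=33 S2=0 S3=39 blocked=[1, 2, 3]
Op 9: conn=-21 S1=21 S2=0 S3=39 blocked=[1, 2, 3]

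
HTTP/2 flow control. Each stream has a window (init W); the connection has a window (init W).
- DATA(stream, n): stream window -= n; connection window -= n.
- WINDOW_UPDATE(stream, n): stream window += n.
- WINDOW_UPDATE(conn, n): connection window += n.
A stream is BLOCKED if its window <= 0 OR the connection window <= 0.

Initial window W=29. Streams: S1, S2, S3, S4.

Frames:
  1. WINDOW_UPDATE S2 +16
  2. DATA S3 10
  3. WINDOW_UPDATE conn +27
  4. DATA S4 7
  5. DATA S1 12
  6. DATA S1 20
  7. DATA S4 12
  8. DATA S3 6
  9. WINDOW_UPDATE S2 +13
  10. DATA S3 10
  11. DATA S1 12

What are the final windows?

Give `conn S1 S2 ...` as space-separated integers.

Answer: -33 -15 58 3 10

Derivation:
Op 1: conn=29 S1=29 S2=45 S3=29 S4=29 blocked=[]
Op 2: conn=19 S1=29 S2=45 S3=19 S4=29 blocked=[]
Op 3: conn=46 S1=29 S2=45 S3=19 S4=29 blocked=[]
Op 4: conn=39 S1=29 S2=45 S3=19 S4=22 blocked=[]
Op 5: conn=27 S1=17 S2=45 S3=19 S4=22 blocked=[]
Op 6: conn=7 S1=-3 S2=45 S3=19 S4=22 blocked=[1]
Op 7: conn=-5 S1=-3 S2=45 S3=19 S4=10 blocked=[1, 2, 3, 4]
Op 8: conn=-11 S1=-3 S2=45 S3=13 S4=10 blocked=[1, 2, 3, 4]
Op 9: conn=-11 S1=-3 S2=58 S3=13 S4=10 blocked=[1, 2, 3, 4]
Op 10: conn=-21 S1=-3 S2=58 S3=3 S4=10 blocked=[1, 2, 3, 4]
Op 11: conn=-33 S1=-15 S2=58 S3=3 S4=10 blocked=[1, 2, 3, 4]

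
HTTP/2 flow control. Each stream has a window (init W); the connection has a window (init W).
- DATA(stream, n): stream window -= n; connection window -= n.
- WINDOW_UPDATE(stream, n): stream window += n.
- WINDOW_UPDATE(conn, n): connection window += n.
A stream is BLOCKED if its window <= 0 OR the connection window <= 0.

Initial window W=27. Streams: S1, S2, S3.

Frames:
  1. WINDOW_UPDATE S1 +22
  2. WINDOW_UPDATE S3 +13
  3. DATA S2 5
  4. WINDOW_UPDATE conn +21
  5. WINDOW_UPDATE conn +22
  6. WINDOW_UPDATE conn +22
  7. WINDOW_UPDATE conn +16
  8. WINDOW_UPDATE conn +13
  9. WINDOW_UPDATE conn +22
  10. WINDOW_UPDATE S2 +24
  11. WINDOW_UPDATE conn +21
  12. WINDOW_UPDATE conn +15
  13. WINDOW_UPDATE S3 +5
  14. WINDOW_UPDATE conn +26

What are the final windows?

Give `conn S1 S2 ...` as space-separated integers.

Op 1: conn=27 S1=49 S2=27 S3=27 blocked=[]
Op 2: conn=27 S1=49 S2=27 S3=40 blocked=[]
Op 3: conn=22 S1=49 S2=22 S3=40 blocked=[]
Op 4: conn=43 S1=49 S2=22 S3=40 blocked=[]
Op 5: conn=65 S1=49 S2=22 S3=40 blocked=[]
Op 6: conn=87 S1=49 S2=22 S3=40 blocked=[]
Op 7: conn=103 S1=49 S2=22 S3=40 blocked=[]
Op 8: conn=116 S1=49 S2=22 S3=40 blocked=[]
Op 9: conn=138 S1=49 S2=22 S3=40 blocked=[]
Op 10: conn=138 S1=49 S2=46 S3=40 blocked=[]
Op 11: conn=159 S1=49 S2=46 S3=40 blocked=[]
Op 12: conn=174 S1=49 S2=46 S3=40 blocked=[]
Op 13: conn=174 S1=49 S2=46 S3=45 blocked=[]
Op 14: conn=200 S1=49 S2=46 S3=45 blocked=[]

Answer: 200 49 46 45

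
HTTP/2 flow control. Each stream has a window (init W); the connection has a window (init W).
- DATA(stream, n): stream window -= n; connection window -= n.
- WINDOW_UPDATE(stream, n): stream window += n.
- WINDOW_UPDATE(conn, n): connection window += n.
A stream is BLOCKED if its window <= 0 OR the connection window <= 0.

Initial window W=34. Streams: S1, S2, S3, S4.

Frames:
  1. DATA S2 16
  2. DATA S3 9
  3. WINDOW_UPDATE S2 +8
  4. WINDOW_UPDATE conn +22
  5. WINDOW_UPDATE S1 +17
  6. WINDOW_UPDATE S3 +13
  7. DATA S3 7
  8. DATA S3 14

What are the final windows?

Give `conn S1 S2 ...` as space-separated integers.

Op 1: conn=18 S1=34 S2=18 S3=34 S4=34 blocked=[]
Op 2: conn=9 S1=34 S2=18 S3=25 S4=34 blocked=[]
Op 3: conn=9 S1=34 S2=26 S3=25 S4=34 blocked=[]
Op 4: conn=31 S1=34 S2=26 S3=25 S4=34 blocked=[]
Op 5: conn=31 S1=51 S2=26 S3=25 S4=34 blocked=[]
Op 6: conn=31 S1=51 S2=26 S3=38 S4=34 blocked=[]
Op 7: conn=24 S1=51 S2=26 S3=31 S4=34 blocked=[]
Op 8: conn=10 S1=51 S2=26 S3=17 S4=34 blocked=[]

Answer: 10 51 26 17 34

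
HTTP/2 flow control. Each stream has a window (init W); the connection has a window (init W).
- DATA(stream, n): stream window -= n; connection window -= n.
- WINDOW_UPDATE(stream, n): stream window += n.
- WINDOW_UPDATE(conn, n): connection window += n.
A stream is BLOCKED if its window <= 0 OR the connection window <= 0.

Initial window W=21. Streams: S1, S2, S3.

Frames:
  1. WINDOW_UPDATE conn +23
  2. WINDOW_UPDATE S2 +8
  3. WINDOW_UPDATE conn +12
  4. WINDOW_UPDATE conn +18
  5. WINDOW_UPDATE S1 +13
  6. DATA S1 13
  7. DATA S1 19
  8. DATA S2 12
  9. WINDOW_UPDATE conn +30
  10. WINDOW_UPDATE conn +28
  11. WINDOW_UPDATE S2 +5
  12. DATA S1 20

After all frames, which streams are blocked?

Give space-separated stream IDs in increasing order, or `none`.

Answer: S1

Derivation:
Op 1: conn=44 S1=21 S2=21 S3=21 blocked=[]
Op 2: conn=44 S1=21 S2=29 S3=21 blocked=[]
Op 3: conn=56 S1=21 S2=29 S3=21 blocked=[]
Op 4: conn=74 S1=21 S2=29 S3=21 blocked=[]
Op 5: conn=74 S1=34 S2=29 S3=21 blocked=[]
Op 6: conn=61 S1=21 S2=29 S3=21 blocked=[]
Op 7: conn=42 S1=2 S2=29 S3=21 blocked=[]
Op 8: conn=30 S1=2 S2=17 S3=21 blocked=[]
Op 9: conn=60 S1=2 S2=17 S3=21 blocked=[]
Op 10: conn=88 S1=2 S2=17 S3=21 blocked=[]
Op 11: conn=88 S1=2 S2=22 S3=21 blocked=[]
Op 12: conn=68 S1=-18 S2=22 S3=21 blocked=[1]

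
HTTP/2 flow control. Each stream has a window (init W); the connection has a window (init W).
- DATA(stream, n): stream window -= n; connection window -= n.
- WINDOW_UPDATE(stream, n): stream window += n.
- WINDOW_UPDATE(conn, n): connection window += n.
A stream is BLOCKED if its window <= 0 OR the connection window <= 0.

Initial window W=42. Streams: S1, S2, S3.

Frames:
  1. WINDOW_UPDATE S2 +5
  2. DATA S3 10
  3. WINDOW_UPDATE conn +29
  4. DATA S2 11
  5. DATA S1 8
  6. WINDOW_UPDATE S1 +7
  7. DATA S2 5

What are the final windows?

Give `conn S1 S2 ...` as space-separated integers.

Op 1: conn=42 S1=42 S2=47 S3=42 blocked=[]
Op 2: conn=32 S1=42 S2=47 S3=32 blocked=[]
Op 3: conn=61 S1=42 S2=47 S3=32 blocked=[]
Op 4: conn=50 S1=42 S2=36 S3=32 blocked=[]
Op 5: conn=42 S1=34 S2=36 S3=32 blocked=[]
Op 6: conn=42 S1=41 S2=36 S3=32 blocked=[]
Op 7: conn=37 S1=41 S2=31 S3=32 blocked=[]

Answer: 37 41 31 32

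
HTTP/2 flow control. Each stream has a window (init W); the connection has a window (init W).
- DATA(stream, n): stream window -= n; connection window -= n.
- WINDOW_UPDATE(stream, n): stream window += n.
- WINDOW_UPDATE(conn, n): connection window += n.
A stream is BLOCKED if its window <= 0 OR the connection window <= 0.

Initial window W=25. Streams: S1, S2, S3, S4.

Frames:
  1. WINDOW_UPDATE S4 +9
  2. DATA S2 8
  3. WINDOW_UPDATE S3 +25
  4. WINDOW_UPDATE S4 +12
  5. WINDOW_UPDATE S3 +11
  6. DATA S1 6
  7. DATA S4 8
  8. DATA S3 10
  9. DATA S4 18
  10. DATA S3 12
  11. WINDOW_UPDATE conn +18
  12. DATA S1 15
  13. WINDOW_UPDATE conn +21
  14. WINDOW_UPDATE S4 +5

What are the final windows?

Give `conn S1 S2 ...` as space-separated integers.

Answer: -13 4 17 39 25

Derivation:
Op 1: conn=25 S1=25 S2=25 S3=25 S4=34 blocked=[]
Op 2: conn=17 S1=25 S2=17 S3=25 S4=34 blocked=[]
Op 3: conn=17 S1=25 S2=17 S3=50 S4=34 blocked=[]
Op 4: conn=17 S1=25 S2=17 S3=50 S4=46 blocked=[]
Op 5: conn=17 S1=25 S2=17 S3=61 S4=46 blocked=[]
Op 6: conn=11 S1=19 S2=17 S3=61 S4=46 blocked=[]
Op 7: conn=3 S1=19 S2=17 S3=61 S4=38 blocked=[]
Op 8: conn=-7 S1=19 S2=17 S3=51 S4=38 blocked=[1, 2, 3, 4]
Op 9: conn=-25 S1=19 S2=17 S3=51 S4=20 blocked=[1, 2, 3, 4]
Op 10: conn=-37 S1=19 S2=17 S3=39 S4=20 blocked=[1, 2, 3, 4]
Op 11: conn=-19 S1=19 S2=17 S3=39 S4=20 blocked=[1, 2, 3, 4]
Op 12: conn=-34 S1=4 S2=17 S3=39 S4=20 blocked=[1, 2, 3, 4]
Op 13: conn=-13 S1=4 S2=17 S3=39 S4=20 blocked=[1, 2, 3, 4]
Op 14: conn=-13 S1=4 S2=17 S3=39 S4=25 blocked=[1, 2, 3, 4]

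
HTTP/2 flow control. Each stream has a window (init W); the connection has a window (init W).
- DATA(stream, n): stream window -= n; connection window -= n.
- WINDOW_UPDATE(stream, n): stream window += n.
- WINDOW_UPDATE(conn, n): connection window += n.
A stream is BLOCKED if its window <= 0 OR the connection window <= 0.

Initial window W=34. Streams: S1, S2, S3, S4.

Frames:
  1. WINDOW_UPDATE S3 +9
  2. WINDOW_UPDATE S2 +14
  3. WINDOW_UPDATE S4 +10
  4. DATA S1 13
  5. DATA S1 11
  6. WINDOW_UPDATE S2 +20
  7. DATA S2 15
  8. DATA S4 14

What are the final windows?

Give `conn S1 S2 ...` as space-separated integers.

Answer: -19 10 53 43 30

Derivation:
Op 1: conn=34 S1=34 S2=34 S3=43 S4=34 blocked=[]
Op 2: conn=34 S1=34 S2=48 S3=43 S4=34 blocked=[]
Op 3: conn=34 S1=34 S2=48 S3=43 S4=44 blocked=[]
Op 4: conn=21 S1=21 S2=48 S3=43 S4=44 blocked=[]
Op 5: conn=10 S1=10 S2=48 S3=43 S4=44 blocked=[]
Op 6: conn=10 S1=10 S2=68 S3=43 S4=44 blocked=[]
Op 7: conn=-5 S1=10 S2=53 S3=43 S4=44 blocked=[1, 2, 3, 4]
Op 8: conn=-19 S1=10 S2=53 S3=43 S4=30 blocked=[1, 2, 3, 4]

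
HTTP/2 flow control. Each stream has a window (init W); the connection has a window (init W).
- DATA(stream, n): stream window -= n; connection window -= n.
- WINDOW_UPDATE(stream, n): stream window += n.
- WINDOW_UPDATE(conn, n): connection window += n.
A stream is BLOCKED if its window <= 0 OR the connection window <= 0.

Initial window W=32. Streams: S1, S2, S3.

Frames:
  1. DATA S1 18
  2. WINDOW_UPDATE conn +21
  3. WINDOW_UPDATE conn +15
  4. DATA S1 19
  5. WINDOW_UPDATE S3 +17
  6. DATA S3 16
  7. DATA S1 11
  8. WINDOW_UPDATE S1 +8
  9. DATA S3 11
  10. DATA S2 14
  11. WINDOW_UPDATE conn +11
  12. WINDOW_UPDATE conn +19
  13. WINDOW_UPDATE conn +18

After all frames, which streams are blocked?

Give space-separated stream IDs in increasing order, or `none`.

Answer: S1

Derivation:
Op 1: conn=14 S1=14 S2=32 S3=32 blocked=[]
Op 2: conn=35 S1=14 S2=32 S3=32 blocked=[]
Op 3: conn=50 S1=14 S2=32 S3=32 blocked=[]
Op 4: conn=31 S1=-5 S2=32 S3=32 blocked=[1]
Op 5: conn=31 S1=-5 S2=32 S3=49 blocked=[1]
Op 6: conn=15 S1=-5 S2=32 S3=33 blocked=[1]
Op 7: conn=4 S1=-16 S2=32 S3=33 blocked=[1]
Op 8: conn=4 S1=-8 S2=32 S3=33 blocked=[1]
Op 9: conn=-7 S1=-8 S2=32 S3=22 blocked=[1, 2, 3]
Op 10: conn=-21 S1=-8 S2=18 S3=22 blocked=[1, 2, 3]
Op 11: conn=-10 S1=-8 S2=18 S3=22 blocked=[1, 2, 3]
Op 12: conn=9 S1=-8 S2=18 S3=22 blocked=[1]
Op 13: conn=27 S1=-8 S2=18 S3=22 blocked=[1]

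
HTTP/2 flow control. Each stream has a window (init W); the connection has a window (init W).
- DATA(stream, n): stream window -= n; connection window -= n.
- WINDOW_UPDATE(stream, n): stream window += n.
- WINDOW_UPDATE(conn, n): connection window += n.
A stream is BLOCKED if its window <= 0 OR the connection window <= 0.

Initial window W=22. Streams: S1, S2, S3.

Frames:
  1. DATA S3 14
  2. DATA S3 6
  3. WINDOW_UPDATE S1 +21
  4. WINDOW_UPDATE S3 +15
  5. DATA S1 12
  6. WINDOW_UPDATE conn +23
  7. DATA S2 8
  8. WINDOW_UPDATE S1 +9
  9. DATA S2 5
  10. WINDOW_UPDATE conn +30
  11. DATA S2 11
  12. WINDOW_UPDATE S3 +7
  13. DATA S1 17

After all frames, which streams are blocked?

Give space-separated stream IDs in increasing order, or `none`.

Answer: S2

Derivation:
Op 1: conn=8 S1=22 S2=22 S3=8 blocked=[]
Op 2: conn=2 S1=22 S2=22 S3=2 blocked=[]
Op 3: conn=2 S1=43 S2=22 S3=2 blocked=[]
Op 4: conn=2 S1=43 S2=22 S3=17 blocked=[]
Op 5: conn=-10 S1=31 S2=22 S3=17 blocked=[1, 2, 3]
Op 6: conn=13 S1=31 S2=22 S3=17 blocked=[]
Op 7: conn=5 S1=31 S2=14 S3=17 blocked=[]
Op 8: conn=5 S1=40 S2=14 S3=17 blocked=[]
Op 9: conn=0 S1=40 S2=9 S3=17 blocked=[1, 2, 3]
Op 10: conn=30 S1=40 S2=9 S3=17 blocked=[]
Op 11: conn=19 S1=40 S2=-2 S3=17 blocked=[2]
Op 12: conn=19 S1=40 S2=-2 S3=24 blocked=[2]
Op 13: conn=2 S1=23 S2=-2 S3=24 blocked=[2]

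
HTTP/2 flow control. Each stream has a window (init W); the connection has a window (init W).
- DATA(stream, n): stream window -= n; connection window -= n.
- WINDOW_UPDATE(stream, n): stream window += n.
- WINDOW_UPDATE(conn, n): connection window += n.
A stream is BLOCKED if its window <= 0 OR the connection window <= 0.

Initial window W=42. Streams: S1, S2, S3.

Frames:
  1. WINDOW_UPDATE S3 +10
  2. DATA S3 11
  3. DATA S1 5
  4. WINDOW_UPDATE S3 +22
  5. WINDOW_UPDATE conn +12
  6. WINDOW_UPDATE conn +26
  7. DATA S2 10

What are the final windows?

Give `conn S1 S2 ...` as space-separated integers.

Answer: 54 37 32 63

Derivation:
Op 1: conn=42 S1=42 S2=42 S3=52 blocked=[]
Op 2: conn=31 S1=42 S2=42 S3=41 blocked=[]
Op 3: conn=26 S1=37 S2=42 S3=41 blocked=[]
Op 4: conn=26 S1=37 S2=42 S3=63 blocked=[]
Op 5: conn=38 S1=37 S2=42 S3=63 blocked=[]
Op 6: conn=64 S1=37 S2=42 S3=63 blocked=[]
Op 7: conn=54 S1=37 S2=32 S3=63 blocked=[]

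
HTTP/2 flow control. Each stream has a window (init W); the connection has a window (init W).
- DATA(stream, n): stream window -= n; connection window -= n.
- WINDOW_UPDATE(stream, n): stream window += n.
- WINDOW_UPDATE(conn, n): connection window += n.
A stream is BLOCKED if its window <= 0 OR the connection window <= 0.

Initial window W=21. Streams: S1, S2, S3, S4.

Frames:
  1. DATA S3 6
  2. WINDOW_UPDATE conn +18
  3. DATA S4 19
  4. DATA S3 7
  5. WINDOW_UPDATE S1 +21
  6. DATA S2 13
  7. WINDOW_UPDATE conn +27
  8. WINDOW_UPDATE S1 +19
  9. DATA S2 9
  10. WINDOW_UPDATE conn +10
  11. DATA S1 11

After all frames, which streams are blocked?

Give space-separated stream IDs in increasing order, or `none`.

Answer: S2

Derivation:
Op 1: conn=15 S1=21 S2=21 S3=15 S4=21 blocked=[]
Op 2: conn=33 S1=21 S2=21 S3=15 S4=21 blocked=[]
Op 3: conn=14 S1=21 S2=21 S3=15 S4=2 blocked=[]
Op 4: conn=7 S1=21 S2=21 S3=8 S4=2 blocked=[]
Op 5: conn=7 S1=42 S2=21 S3=8 S4=2 blocked=[]
Op 6: conn=-6 S1=42 S2=8 S3=8 S4=2 blocked=[1, 2, 3, 4]
Op 7: conn=21 S1=42 S2=8 S3=8 S4=2 blocked=[]
Op 8: conn=21 S1=61 S2=8 S3=8 S4=2 blocked=[]
Op 9: conn=12 S1=61 S2=-1 S3=8 S4=2 blocked=[2]
Op 10: conn=22 S1=61 S2=-1 S3=8 S4=2 blocked=[2]
Op 11: conn=11 S1=50 S2=-1 S3=8 S4=2 blocked=[2]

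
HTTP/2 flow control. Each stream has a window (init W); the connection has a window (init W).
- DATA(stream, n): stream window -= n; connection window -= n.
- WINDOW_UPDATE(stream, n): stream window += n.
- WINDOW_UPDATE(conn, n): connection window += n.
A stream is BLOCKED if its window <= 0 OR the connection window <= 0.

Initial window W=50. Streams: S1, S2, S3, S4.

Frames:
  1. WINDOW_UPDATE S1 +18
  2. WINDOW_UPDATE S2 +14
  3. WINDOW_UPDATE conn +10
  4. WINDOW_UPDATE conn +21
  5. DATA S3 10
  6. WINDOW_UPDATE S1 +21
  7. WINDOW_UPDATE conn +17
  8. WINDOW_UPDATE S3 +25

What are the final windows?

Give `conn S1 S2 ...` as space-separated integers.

Op 1: conn=50 S1=68 S2=50 S3=50 S4=50 blocked=[]
Op 2: conn=50 S1=68 S2=64 S3=50 S4=50 blocked=[]
Op 3: conn=60 S1=68 S2=64 S3=50 S4=50 blocked=[]
Op 4: conn=81 S1=68 S2=64 S3=50 S4=50 blocked=[]
Op 5: conn=71 S1=68 S2=64 S3=40 S4=50 blocked=[]
Op 6: conn=71 S1=89 S2=64 S3=40 S4=50 blocked=[]
Op 7: conn=88 S1=89 S2=64 S3=40 S4=50 blocked=[]
Op 8: conn=88 S1=89 S2=64 S3=65 S4=50 blocked=[]

Answer: 88 89 64 65 50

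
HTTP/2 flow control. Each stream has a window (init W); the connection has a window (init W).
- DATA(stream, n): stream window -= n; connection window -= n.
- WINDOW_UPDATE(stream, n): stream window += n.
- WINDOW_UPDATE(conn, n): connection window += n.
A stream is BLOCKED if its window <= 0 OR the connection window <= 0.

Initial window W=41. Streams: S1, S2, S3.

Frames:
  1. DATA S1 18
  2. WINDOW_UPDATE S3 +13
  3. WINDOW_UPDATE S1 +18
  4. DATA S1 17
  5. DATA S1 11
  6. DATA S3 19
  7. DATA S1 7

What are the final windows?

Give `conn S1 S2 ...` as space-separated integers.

Op 1: conn=23 S1=23 S2=41 S3=41 blocked=[]
Op 2: conn=23 S1=23 S2=41 S3=54 blocked=[]
Op 3: conn=23 S1=41 S2=41 S3=54 blocked=[]
Op 4: conn=6 S1=24 S2=41 S3=54 blocked=[]
Op 5: conn=-5 S1=13 S2=41 S3=54 blocked=[1, 2, 3]
Op 6: conn=-24 S1=13 S2=41 S3=35 blocked=[1, 2, 3]
Op 7: conn=-31 S1=6 S2=41 S3=35 blocked=[1, 2, 3]

Answer: -31 6 41 35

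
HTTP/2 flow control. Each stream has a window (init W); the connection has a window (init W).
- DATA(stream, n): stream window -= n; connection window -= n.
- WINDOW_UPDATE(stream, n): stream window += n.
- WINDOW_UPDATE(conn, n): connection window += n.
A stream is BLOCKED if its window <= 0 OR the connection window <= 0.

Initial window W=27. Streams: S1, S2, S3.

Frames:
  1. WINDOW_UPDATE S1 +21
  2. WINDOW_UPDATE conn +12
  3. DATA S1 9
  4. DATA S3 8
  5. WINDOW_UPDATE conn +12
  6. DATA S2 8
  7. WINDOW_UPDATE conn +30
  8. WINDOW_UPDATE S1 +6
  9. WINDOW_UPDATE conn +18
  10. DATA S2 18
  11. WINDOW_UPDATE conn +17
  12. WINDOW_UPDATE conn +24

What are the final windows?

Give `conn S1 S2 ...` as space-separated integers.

Op 1: conn=27 S1=48 S2=27 S3=27 blocked=[]
Op 2: conn=39 S1=48 S2=27 S3=27 blocked=[]
Op 3: conn=30 S1=39 S2=27 S3=27 blocked=[]
Op 4: conn=22 S1=39 S2=27 S3=19 blocked=[]
Op 5: conn=34 S1=39 S2=27 S3=19 blocked=[]
Op 6: conn=26 S1=39 S2=19 S3=19 blocked=[]
Op 7: conn=56 S1=39 S2=19 S3=19 blocked=[]
Op 8: conn=56 S1=45 S2=19 S3=19 blocked=[]
Op 9: conn=74 S1=45 S2=19 S3=19 blocked=[]
Op 10: conn=56 S1=45 S2=1 S3=19 blocked=[]
Op 11: conn=73 S1=45 S2=1 S3=19 blocked=[]
Op 12: conn=97 S1=45 S2=1 S3=19 blocked=[]

Answer: 97 45 1 19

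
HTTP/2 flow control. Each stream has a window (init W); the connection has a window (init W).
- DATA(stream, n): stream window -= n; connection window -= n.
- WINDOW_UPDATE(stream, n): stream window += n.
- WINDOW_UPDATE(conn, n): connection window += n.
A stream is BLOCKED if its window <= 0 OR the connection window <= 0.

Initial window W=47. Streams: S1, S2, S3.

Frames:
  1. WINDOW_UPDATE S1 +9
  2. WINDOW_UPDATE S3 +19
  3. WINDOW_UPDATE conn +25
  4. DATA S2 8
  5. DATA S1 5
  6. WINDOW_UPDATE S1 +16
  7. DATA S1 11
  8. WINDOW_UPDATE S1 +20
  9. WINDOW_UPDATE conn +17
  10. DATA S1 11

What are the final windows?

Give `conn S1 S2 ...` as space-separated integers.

Answer: 54 65 39 66

Derivation:
Op 1: conn=47 S1=56 S2=47 S3=47 blocked=[]
Op 2: conn=47 S1=56 S2=47 S3=66 blocked=[]
Op 3: conn=72 S1=56 S2=47 S3=66 blocked=[]
Op 4: conn=64 S1=56 S2=39 S3=66 blocked=[]
Op 5: conn=59 S1=51 S2=39 S3=66 blocked=[]
Op 6: conn=59 S1=67 S2=39 S3=66 blocked=[]
Op 7: conn=48 S1=56 S2=39 S3=66 blocked=[]
Op 8: conn=48 S1=76 S2=39 S3=66 blocked=[]
Op 9: conn=65 S1=76 S2=39 S3=66 blocked=[]
Op 10: conn=54 S1=65 S2=39 S3=66 blocked=[]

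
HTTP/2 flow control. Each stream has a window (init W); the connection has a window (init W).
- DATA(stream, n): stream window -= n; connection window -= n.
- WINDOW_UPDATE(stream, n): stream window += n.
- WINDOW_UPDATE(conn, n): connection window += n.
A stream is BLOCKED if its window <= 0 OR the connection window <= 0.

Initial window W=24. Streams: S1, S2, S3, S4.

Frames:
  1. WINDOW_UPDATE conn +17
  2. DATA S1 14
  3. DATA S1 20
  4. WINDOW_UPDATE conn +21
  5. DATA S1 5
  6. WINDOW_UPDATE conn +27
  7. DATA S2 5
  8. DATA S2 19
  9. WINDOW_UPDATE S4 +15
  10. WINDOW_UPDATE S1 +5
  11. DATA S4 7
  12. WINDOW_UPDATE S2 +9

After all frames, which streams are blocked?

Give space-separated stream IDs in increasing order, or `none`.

Op 1: conn=41 S1=24 S2=24 S3=24 S4=24 blocked=[]
Op 2: conn=27 S1=10 S2=24 S3=24 S4=24 blocked=[]
Op 3: conn=7 S1=-10 S2=24 S3=24 S4=24 blocked=[1]
Op 4: conn=28 S1=-10 S2=24 S3=24 S4=24 blocked=[1]
Op 5: conn=23 S1=-15 S2=24 S3=24 S4=24 blocked=[1]
Op 6: conn=50 S1=-15 S2=24 S3=24 S4=24 blocked=[1]
Op 7: conn=45 S1=-15 S2=19 S3=24 S4=24 blocked=[1]
Op 8: conn=26 S1=-15 S2=0 S3=24 S4=24 blocked=[1, 2]
Op 9: conn=26 S1=-15 S2=0 S3=24 S4=39 blocked=[1, 2]
Op 10: conn=26 S1=-10 S2=0 S3=24 S4=39 blocked=[1, 2]
Op 11: conn=19 S1=-10 S2=0 S3=24 S4=32 blocked=[1, 2]
Op 12: conn=19 S1=-10 S2=9 S3=24 S4=32 blocked=[1]

Answer: S1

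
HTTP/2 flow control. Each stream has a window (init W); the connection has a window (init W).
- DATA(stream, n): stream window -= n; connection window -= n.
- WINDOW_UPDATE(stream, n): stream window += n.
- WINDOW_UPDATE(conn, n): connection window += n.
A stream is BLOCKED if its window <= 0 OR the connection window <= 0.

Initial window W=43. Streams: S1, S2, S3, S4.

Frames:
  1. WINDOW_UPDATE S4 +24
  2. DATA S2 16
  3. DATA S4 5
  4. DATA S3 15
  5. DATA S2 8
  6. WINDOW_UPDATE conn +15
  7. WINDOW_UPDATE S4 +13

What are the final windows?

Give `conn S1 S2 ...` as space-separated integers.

Answer: 14 43 19 28 75

Derivation:
Op 1: conn=43 S1=43 S2=43 S3=43 S4=67 blocked=[]
Op 2: conn=27 S1=43 S2=27 S3=43 S4=67 blocked=[]
Op 3: conn=22 S1=43 S2=27 S3=43 S4=62 blocked=[]
Op 4: conn=7 S1=43 S2=27 S3=28 S4=62 blocked=[]
Op 5: conn=-1 S1=43 S2=19 S3=28 S4=62 blocked=[1, 2, 3, 4]
Op 6: conn=14 S1=43 S2=19 S3=28 S4=62 blocked=[]
Op 7: conn=14 S1=43 S2=19 S3=28 S4=75 blocked=[]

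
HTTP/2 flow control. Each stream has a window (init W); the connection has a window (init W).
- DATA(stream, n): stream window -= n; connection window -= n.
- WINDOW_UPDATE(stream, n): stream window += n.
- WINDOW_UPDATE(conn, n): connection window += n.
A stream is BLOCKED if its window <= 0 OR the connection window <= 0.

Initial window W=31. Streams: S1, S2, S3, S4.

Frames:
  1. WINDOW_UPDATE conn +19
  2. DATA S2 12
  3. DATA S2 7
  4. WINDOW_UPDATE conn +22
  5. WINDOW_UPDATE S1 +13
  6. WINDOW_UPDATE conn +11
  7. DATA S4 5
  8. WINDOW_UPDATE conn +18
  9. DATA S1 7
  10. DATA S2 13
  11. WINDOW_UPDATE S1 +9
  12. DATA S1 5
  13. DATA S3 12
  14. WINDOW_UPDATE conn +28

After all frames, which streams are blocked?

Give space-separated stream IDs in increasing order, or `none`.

Op 1: conn=50 S1=31 S2=31 S3=31 S4=31 blocked=[]
Op 2: conn=38 S1=31 S2=19 S3=31 S4=31 blocked=[]
Op 3: conn=31 S1=31 S2=12 S3=31 S4=31 blocked=[]
Op 4: conn=53 S1=31 S2=12 S3=31 S4=31 blocked=[]
Op 5: conn=53 S1=44 S2=12 S3=31 S4=31 blocked=[]
Op 6: conn=64 S1=44 S2=12 S3=31 S4=31 blocked=[]
Op 7: conn=59 S1=44 S2=12 S3=31 S4=26 blocked=[]
Op 8: conn=77 S1=44 S2=12 S3=31 S4=26 blocked=[]
Op 9: conn=70 S1=37 S2=12 S3=31 S4=26 blocked=[]
Op 10: conn=57 S1=37 S2=-1 S3=31 S4=26 blocked=[2]
Op 11: conn=57 S1=46 S2=-1 S3=31 S4=26 blocked=[2]
Op 12: conn=52 S1=41 S2=-1 S3=31 S4=26 blocked=[2]
Op 13: conn=40 S1=41 S2=-1 S3=19 S4=26 blocked=[2]
Op 14: conn=68 S1=41 S2=-1 S3=19 S4=26 blocked=[2]

Answer: S2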